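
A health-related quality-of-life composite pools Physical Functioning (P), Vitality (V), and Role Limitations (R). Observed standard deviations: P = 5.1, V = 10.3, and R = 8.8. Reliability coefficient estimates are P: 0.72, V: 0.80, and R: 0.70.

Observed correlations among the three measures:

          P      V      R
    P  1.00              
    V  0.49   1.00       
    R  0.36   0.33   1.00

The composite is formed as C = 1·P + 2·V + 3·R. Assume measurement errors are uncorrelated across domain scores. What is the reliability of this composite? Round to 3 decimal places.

Var(C) = 5.1² + 2²·10.3² + 3²·8.8² + 2·[2·5.1·10.3·0.49 + 3·5.1·8.8·0.36 + 6·10.3·8.8·0.33] = 1147.33 + 558.834 = 1706.16.
Because errors are independent across components, Cov(Tᵢ,Tⱼ) = Cov(Xᵢ,Xⱼ); the off-diagonal part of the true-score variance is the same as above.
True-score variance = [5.1²·0.72 + 2²·10.3²·0.80 + 3²·8.8²·0.70] + 558.834 = 846.087 + 558.834 = 1404.92.
Reliability = 1404.92 / 1706.16 = 0.823.

0.823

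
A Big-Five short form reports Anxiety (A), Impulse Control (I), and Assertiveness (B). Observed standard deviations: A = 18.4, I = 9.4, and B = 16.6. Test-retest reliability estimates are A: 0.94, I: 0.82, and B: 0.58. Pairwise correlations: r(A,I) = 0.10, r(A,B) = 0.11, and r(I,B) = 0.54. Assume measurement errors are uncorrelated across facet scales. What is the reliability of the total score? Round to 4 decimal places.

0.8438

Var(A+I+B) = 18.4² + 9.4² + 16.6² + 2·[18.4·9.4·0.10 + 18.4·16.6·0.11 + 9.4·16.6·0.54] = 702.48 + 270.312 = 972.792.
Under uncorrelated errors the observed covariances equal the true-score covariances, so only the own-variance terms attenuate.
True-score variance = [18.4²·0.94 + 9.4²·0.82 + 16.6²·0.58] + 270.312 = 550.526 + 270.312 = 820.838.
Reliability = 820.838 / 972.792 = 0.8438.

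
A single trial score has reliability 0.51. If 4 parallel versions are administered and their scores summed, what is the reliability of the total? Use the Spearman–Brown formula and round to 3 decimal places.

0.806

ρ_k = kρ / (1 + (k−1)ρ) = 4·0.51 / (1 + 3·0.51) = 2.040 / 2.530 = 0.806.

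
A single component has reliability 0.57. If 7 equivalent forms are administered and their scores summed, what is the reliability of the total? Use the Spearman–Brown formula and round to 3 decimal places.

ρ_k = kρ / (1 + (k−1)ρ) = 7·0.57 / (1 + 6·0.57) = 3.990 / 4.420 = 0.903.

0.903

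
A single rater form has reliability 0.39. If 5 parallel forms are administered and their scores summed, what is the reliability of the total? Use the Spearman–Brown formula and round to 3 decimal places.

ρ_k = kρ / (1 + (k−1)ρ) = 5·0.39 / (1 + 4·0.39) = 1.950 / 2.560 = 0.762.

0.762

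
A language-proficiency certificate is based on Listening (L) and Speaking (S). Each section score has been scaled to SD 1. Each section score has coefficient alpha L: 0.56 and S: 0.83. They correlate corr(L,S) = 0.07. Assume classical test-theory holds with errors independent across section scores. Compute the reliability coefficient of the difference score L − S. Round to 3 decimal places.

0.672

Var(L−S) = 1 + 1 − 2·0.07 = 2 − 0.14 = 1.86.
Under uncorrelated errors the observed covariances equal the true-score covariances, so only the own-variance terms attenuate.
True-score variance = [0.56 + 0.83] − 0.14 = 1.39 − 0.14 = 1.25.
Reliability = 1.25 / 1.86 = 0.672.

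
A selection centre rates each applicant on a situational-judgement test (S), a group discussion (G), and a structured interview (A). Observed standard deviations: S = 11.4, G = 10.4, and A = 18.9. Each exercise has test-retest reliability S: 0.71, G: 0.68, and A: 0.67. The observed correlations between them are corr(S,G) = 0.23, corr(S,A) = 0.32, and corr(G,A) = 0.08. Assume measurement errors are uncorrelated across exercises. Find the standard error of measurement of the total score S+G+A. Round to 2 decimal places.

Var(total) = 595.33 + 223.882 = 819.212.
True-score variance = 405.151 + 223.882 = 629.033, so reliability = 0.7679.
Error variance = 819.212 − 629.033 = 190.179; SEM = √190.179 = 13.79.

13.79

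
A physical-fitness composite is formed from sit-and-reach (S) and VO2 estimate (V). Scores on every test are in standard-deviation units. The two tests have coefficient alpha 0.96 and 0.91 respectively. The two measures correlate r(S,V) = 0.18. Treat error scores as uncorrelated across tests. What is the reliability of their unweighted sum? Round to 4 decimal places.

Var(S+V) = 2 + 2·[0.18] = 2 + 0.36 = 2.36.
With uncorrelated errors the cross-covariances are all true-score covariance, so they carry over unchanged; only the diagonal terms shrink to ρᵢσᵢ².
True-score variance = [0.96 + 0.91] + 0.36 = 1.87 + 0.36 = 2.23.
Reliability = 2.23 / 2.36 = 0.9449.

0.9449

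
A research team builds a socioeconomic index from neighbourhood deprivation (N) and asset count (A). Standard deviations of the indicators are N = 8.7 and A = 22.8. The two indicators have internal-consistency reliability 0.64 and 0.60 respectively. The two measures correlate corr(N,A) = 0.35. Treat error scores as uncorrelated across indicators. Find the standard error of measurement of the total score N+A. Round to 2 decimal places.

Var(total) = 595.53 + 138.852 = 734.382.
True-score variance = 360.346 + 138.852 = 499.198, so reliability = 0.6798.
Error variance = 734.382 − 499.198 = 235.184; SEM = √235.184 = 15.34.

15.34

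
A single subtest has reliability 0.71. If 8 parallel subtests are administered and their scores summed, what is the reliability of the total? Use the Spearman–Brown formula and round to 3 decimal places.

0.951

ρ_k = kρ / (1 + (k−1)ρ) = 8·0.71 / (1 + 7·0.71) = 5.680 / 5.970 = 0.951.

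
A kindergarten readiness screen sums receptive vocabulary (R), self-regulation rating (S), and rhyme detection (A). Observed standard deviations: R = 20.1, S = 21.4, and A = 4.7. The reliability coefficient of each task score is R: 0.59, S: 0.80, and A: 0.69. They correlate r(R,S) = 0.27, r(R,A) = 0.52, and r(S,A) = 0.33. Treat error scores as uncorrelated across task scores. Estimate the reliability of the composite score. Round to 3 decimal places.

0.794

Var(R+S+A) = 20.1² + 21.4² + 4.7² + 2·[20.1·21.4·0.27 + 20.1·4.7·0.52 + 21.4·4.7·0.33] = 884.06 + 396.907 = 1280.97.
Under uncorrelated errors the observed covariances equal the true-score covariances, so only the own-variance terms attenuate.
True-score variance = [20.1²·0.59 + 21.4²·0.80 + 4.7²·0.69] + 396.907 = 619.976 + 396.907 = 1016.88.
Reliability = 1016.88 / 1280.97 = 0.794.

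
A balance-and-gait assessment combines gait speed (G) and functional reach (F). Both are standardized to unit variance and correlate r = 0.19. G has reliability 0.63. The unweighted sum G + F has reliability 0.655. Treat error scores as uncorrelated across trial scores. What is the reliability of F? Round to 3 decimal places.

0.549

Var(G+F) = 2 + 2·0.19 = 2.380.
True-score variance = ρ_G + ρ_F + 2·0.19, so 0.655 = (0.63 + ρ_F + 0.38) / 2.380.
ρ_F = 0.655·2.380 − 0.63 − 0.38 = 0.549.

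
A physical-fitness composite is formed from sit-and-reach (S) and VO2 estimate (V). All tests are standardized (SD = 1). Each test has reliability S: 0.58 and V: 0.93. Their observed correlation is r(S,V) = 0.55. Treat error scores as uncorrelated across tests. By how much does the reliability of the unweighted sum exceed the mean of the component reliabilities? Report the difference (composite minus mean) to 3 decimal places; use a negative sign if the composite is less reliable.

0.087

Var(sum) = 2 + 1.1 = 3.1; true-score variance = 1.51 + 1.1 = 2.61; composite reliability = 0.8419.
Mean component reliability = 0.7550.
Difference = 0.8419 − 0.7550 = 0.087.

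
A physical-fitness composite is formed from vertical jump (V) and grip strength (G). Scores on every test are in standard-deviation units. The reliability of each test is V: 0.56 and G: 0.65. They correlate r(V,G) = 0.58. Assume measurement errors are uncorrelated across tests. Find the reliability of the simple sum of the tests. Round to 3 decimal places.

Var(V+G) = 2 + 2·[0.58] = 2 + 1.16 = 3.16.
Because errors are independent across components, Cov(Tᵢ,Tⱼ) = Cov(Xᵢ,Xⱼ); the off-diagonal part of the true-score variance is the same as above.
True-score variance = [0.56 + 0.65] + 1.16 = 1.21 + 1.16 = 2.37.
Reliability = 2.37 / 3.16 = 0.750.

0.750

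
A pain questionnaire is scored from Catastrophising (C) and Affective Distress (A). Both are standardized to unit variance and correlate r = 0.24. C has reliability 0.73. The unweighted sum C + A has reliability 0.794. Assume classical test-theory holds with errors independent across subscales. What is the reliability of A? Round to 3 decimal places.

0.759

Var(C+A) = 2 + 2·0.24 = 2.480.
True-score variance = ρ_C + ρ_A + 2·0.24, so 0.794 = (0.73 + ρ_A + 0.48) / 2.480.
ρ_A = 0.794·2.480 − 0.73 − 0.48 = 0.759.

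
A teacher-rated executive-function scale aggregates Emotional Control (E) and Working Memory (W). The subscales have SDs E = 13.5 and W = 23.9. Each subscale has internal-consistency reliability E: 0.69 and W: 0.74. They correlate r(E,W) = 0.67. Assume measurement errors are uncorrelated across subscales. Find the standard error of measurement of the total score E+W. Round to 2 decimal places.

Var(total) = 753.46 + 432.351 = 1185.81.
True-score variance = 548.448 + 432.351 = 980.799, so reliability = 0.8271.
Error variance = 1185.81 − 980.799 = 205.012; SEM = √205.012 = 14.32.

14.32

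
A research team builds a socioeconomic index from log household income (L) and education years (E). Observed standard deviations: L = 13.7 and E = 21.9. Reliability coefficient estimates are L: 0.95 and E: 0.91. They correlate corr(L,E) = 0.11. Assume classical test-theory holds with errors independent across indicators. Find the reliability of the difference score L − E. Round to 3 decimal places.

0.913

Var(L−E) = 13.7² + 21.9² − 2·13.7·21.9·0.11 = 667.3 − 66.0066 = 601.293.
Under uncorrelated errors the observed covariances equal the true-score covariances, so only the own-variance terms attenuate.
True-score variance = [13.7²·0.95 + 21.9²·0.91] − 66.0066 = 614.751 − 66.0066 = 548.744.
Reliability = 548.744 / 601.293 = 0.913.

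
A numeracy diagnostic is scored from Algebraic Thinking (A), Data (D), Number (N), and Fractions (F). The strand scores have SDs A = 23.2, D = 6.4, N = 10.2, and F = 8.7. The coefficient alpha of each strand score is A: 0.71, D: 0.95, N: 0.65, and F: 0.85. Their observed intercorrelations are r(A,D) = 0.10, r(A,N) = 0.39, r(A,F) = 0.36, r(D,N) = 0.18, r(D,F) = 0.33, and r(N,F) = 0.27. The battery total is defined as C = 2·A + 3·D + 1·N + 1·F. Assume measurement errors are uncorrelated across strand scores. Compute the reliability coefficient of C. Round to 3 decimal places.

Var(C) = 2²·23.2² + 3²·6.4² + 10.2² + 8.7² + 2·[6·23.2·6.4·0.10 + 2·23.2·10.2·0.39 + 2·23.2·8.7·0.36 + 3·6.4·10.2·0.18 + 3·6.4·8.7·0.33 + 10.2·8.7·0.27] = 2701.33 + 1066.65 = 3767.98.
Because errors are independent across components, Cov(Tᵢ,Tⱼ) = Cov(Xᵢ,Xⱼ); the off-diagonal part of the true-score variance is the same as above.
True-score variance = [2²·23.2²·0.71 + 3²·6.4²·0.95 + 10.2²·0.65 + 8.7²·0.85] + 1066.65 = 2010.77 + 1066.65 = 3077.42.
Reliability = 3077.42 / 3767.98 = 0.817.

0.817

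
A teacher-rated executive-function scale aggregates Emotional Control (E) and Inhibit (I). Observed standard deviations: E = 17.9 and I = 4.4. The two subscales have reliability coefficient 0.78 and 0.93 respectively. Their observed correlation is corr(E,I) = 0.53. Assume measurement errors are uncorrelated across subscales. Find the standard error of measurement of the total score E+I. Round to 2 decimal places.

8.48

Var(total) = 339.77 + 83.4856 = 423.256.
True-score variance = 267.925 + 83.4856 = 351.41, so reliability = 0.8303.
Error variance = 423.256 − 351.41 = 71.8454; SEM = √71.8454 = 8.48.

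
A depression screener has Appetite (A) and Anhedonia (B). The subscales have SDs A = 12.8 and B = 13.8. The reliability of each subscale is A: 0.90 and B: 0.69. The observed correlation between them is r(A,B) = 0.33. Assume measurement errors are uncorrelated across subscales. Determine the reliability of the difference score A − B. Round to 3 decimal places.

0.683

Var(A−B) = 12.8² + 13.8² − 2·12.8·13.8·0.33 = 354.28 − 116.582 = 237.698.
Under uncorrelated errors the observed covariances equal the true-score covariances, so only the own-variance terms attenuate.
True-score variance = [12.8²·0.90 + 13.8²·0.69] − 116.582 = 278.86 − 116.582 = 162.277.
Reliability = 162.277 / 237.698 = 0.683.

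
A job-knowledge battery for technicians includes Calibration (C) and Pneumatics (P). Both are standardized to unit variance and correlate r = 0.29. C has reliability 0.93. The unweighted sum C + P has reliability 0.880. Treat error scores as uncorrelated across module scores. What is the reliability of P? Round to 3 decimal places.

Var(C+P) = 2 + 2·0.29 = 2.580.
True-score variance = ρ_C + ρ_P + 2·0.29, so 0.880 = (0.93 + ρ_P + 0.58) / 2.580.
ρ_P = 0.880·2.580 − 0.93 − 0.58 = 0.760.

0.760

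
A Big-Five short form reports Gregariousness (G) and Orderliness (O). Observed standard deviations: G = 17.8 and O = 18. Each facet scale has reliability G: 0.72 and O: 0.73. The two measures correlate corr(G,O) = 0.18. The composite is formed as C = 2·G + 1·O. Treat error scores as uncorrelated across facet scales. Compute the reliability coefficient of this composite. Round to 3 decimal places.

0.757

Var(C) = 2²·17.8² + 18² + 2·[2·17.8·18·0.18] = 1591.36 + 230.688 = 1822.05.
Because errors are independent across components, Cov(Tᵢ,Tⱼ) = Cov(Xᵢ,Xⱼ); the off-diagonal part of the true-score variance is the same as above.
True-score variance = [2²·17.8²·0.72 + 18²·0.73] + 230.688 = 1149.02 + 230.688 = 1379.71.
Reliability = 1379.71 / 1822.05 = 0.757.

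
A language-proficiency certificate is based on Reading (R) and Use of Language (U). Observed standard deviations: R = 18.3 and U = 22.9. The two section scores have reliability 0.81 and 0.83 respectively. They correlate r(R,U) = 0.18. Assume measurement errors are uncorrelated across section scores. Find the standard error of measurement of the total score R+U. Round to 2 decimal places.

12.36

Var(total) = 859.3 + 150.865 = 1010.17.
True-score variance = 706.521 + 150.865 = 857.386, so reliability = 0.8488.
Error variance = 1010.17 − 857.386 = 152.779; SEM = √152.779 = 12.36.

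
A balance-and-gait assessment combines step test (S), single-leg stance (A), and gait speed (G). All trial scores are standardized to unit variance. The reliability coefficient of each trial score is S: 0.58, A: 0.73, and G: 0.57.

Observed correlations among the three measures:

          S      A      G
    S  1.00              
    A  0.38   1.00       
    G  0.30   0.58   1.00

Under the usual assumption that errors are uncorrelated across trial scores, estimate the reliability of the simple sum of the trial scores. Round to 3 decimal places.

0.797

Var(S+A+G) = 3 + 2·[0.38 + 0.30 + 0.58] = 3 + 2.52 = 5.52.
With uncorrelated errors the cross-covariances are all true-score covariance, so they carry over unchanged; only the diagonal terms shrink to ρᵢσᵢ².
True-score variance = [0.58 + 0.73 + 0.57] + 2.52 = 1.88 + 2.52 = 4.4.
Reliability = 4.4 / 5.52 = 0.797.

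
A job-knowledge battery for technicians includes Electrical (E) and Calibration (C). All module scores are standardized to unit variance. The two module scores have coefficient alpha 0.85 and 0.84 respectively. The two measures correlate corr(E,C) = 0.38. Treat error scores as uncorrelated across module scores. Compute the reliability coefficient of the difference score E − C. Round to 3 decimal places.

0.750

Var(E−C) = 1 + 1 − 2·0.38 = 2 − 0.76 = 1.24.
Under uncorrelated errors the observed covariances equal the true-score covariances, so only the own-variance terms attenuate.
True-score variance = [0.85 + 0.84] − 0.76 = 1.69 − 0.76 = 0.93.
Reliability = 0.93 / 1.24 = 0.750.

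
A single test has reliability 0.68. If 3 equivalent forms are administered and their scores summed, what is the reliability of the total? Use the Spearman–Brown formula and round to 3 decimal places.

ρ_k = kρ / (1 + (k−1)ρ) = 3·0.68 / (1 + 2·0.68) = 2.040 / 2.360 = 0.864.

0.864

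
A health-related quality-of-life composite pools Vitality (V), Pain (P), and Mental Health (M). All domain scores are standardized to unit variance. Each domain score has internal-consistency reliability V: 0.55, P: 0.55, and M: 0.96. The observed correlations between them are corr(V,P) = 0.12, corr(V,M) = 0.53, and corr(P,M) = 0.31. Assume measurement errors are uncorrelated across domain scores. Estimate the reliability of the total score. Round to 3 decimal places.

Var(V+P+M) = 3 + 2·[0.12 + 0.53 + 0.31] = 3 + 1.92 = 4.92.
Under uncorrelated errors the observed covariances equal the true-score covariances, so only the own-variance terms attenuate.
True-score variance = [0.55 + 0.55 + 0.96] + 1.92 = 2.06 + 1.92 = 3.98.
Reliability = 3.98 / 4.92 = 0.809.

0.809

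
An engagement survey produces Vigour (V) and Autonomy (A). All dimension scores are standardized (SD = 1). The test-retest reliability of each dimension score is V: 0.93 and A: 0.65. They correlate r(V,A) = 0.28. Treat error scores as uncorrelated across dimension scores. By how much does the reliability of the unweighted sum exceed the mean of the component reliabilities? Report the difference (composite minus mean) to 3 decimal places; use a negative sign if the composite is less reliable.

0.046

Var(sum) = 2 + 0.56 = 2.56; true-score variance = 1.58 + 0.56 = 2.14; composite reliability = 0.8359.
Mean component reliability = 0.7900.
Difference = 0.8359 − 0.7900 = 0.046.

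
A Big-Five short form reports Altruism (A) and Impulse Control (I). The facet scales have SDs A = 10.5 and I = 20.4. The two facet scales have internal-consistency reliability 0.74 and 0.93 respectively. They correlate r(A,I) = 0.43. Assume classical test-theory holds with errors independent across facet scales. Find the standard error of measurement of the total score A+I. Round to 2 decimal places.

7.60

Var(total) = 526.41 + 184.212 = 710.622.
True-score variance = 468.614 + 184.212 = 652.826, so reliability = 0.9187.
Error variance = 710.622 − 652.826 = 57.7962; SEM = √57.7962 = 7.60.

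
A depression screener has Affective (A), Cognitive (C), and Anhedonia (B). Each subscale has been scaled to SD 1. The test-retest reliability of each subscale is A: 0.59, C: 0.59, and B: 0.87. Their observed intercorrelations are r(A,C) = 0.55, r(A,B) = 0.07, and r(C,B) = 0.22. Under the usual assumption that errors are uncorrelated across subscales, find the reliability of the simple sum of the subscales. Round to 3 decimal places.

0.797

Var(A+C+B) = 3 + 2·[0.55 + 0.07 + 0.22] = 3 + 1.68 = 4.68.
Under uncorrelated errors the observed covariances equal the true-score covariances, so only the own-variance terms attenuate.
True-score variance = [0.59 + 0.59 + 0.87] + 1.68 = 2.05 + 1.68 = 3.73.
Reliability = 3.73 / 4.68 = 0.797.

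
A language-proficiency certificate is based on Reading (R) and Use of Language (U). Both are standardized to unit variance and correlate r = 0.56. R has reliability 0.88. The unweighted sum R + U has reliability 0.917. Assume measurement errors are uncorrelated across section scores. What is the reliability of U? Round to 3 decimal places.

Var(R+U) = 2 + 2·0.56 = 3.120.
True-score variance = ρ_R + ρ_U + 2·0.56, so 0.917 = (0.88 + ρ_U + 1.12) / 3.120.
ρ_U = 0.917·3.120 − 0.88 − 1.12 = 0.861.

0.861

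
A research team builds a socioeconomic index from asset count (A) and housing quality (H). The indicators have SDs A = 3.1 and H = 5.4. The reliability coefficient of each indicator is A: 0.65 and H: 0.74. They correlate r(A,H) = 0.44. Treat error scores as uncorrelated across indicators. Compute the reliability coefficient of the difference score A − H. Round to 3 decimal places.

0.545

Var(A−H) = 3.1² + 5.4² − 2·3.1·5.4·0.44 = 38.77 − 14.7312 = 24.0388.
Under uncorrelated errors the observed covariances equal the true-score covariances, so only the own-variance terms attenuate.
True-score variance = [3.1²·0.65 + 5.4²·0.74] − 14.7312 = 27.8249 − 14.7312 = 13.0937.
Reliability = 13.0937 / 24.0388 = 0.545.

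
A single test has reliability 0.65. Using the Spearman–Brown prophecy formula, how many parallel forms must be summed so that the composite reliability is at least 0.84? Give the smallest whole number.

k ≥ ρ*(1−ρ₁)/(ρ₁(1−ρ*)) = 0.84·0.35 / (0.65·0.16) = 2.827.
Smallest integer k = 3.

3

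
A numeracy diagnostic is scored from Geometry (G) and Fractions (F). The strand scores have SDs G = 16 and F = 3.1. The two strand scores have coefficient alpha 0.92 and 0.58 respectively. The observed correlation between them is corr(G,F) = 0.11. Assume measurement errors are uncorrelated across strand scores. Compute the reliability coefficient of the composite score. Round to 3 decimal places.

Var(G+F) = 16² + 3.1² + 2·[16·3.1·0.11] = 265.61 + 10.912 = 276.522.
Under uncorrelated errors the observed covariances equal the true-score covariances, so only the own-variance terms attenuate.
True-score variance = [16²·0.92 + 3.1²·0.58] + 10.912 = 241.094 + 10.912 = 252.006.
Reliability = 252.006 / 276.522 = 0.911.

0.911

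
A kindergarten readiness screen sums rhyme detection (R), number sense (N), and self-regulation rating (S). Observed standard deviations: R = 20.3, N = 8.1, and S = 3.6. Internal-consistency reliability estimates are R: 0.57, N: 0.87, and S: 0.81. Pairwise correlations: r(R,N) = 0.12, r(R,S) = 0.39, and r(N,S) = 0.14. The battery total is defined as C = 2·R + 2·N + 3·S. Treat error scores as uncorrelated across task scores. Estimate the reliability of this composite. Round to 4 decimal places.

0.7030

Var(C) = 2²·20.3² + 2²·8.1² + 3²·3.6² + 2·[4·20.3·8.1·0.12 + 6·20.3·3.6·0.39 + 6·8.1·3.6·0.14] = 2027.44 + 548.856 = 2576.3.
Because errors are independent across components, Cov(Tᵢ,Tⱼ) = Cov(Xᵢ,Xⱼ); the off-diagonal part of the true-score variance is the same as above.
True-score variance = [2²·20.3²·0.57 + 2²·8.1²·0.87 + 3²·3.6²·0.81] + 548.856 = 1262.37 + 548.856 = 1811.22.
Reliability = 1811.22 / 2576.3 = 0.7030.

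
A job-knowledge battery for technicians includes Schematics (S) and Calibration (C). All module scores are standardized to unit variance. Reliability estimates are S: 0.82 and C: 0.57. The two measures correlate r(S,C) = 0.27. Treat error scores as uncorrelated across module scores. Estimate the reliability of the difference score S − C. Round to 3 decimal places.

Var(S−C) = 1 + 1 − 2·0.27 = 2 − 0.54 = 1.46.
Under uncorrelated errors the observed covariances equal the true-score covariances, so only the own-variance terms attenuate.
True-score variance = [0.82 + 0.57] − 0.54 = 1.39 − 0.54 = 0.85.
Reliability = 0.85 / 1.46 = 0.582.

0.582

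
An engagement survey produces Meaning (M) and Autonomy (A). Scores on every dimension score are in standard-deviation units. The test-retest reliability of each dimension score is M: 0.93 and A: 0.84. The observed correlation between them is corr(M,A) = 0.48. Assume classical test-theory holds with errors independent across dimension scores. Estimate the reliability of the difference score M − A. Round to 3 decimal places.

0.779

Var(M−A) = 1 + 1 − 2·0.48 = 2 − 0.96 = 1.04.
Because errors are independent across components, Cov(Tᵢ,Tⱼ) = Cov(Xᵢ,Xⱼ); the off-diagonal part of the true-score variance is the same as above.
True-score variance = [0.93 + 0.84] − 0.96 = 1.77 − 0.96 = 0.81.
Reliability = 0.81 / 1.04 = 0.779.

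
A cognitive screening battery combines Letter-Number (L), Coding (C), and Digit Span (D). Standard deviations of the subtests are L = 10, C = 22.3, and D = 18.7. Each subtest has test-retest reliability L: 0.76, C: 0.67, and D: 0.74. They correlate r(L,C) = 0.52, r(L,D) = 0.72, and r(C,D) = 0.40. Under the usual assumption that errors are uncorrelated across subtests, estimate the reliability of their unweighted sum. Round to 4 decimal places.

Var(L+C+D) = 10² + 22.3² + 18.7² + 2·[10·22.3·0.52 + 10·18.7·0.72 + 22.3·18.7·0.40] = 946.98 + 834.808 = 1781.79.
Under uncorrelated errors the observed covariances equal the true-score covariances, so only the own-variance terms attenuate.
True-score variance = [10²·0.76 + 22.3²·0.67 + 18.7²·0.74] + 834.808 = 667.955 + 834.808 = 1502.76.
Reliability = 1502.76 / 1781.79 = 0.8434.

0.8434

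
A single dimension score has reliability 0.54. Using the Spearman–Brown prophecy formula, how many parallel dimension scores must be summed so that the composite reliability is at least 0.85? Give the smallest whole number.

k ≥ ρ*(1−ρ₁)/(ρ₁(1−ρ*)) = 0.85·0.46 / (0.54·0.15) = 4.827.
Smallest integer k = 5.

5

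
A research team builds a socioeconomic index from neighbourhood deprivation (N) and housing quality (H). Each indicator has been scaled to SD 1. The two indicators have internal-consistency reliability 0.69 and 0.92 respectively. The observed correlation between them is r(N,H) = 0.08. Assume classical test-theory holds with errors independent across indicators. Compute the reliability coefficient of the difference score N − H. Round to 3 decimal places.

Var(N−H) = 1 + 1 − 2·0.08 = 2 − 0.16 = 1.84.
Under uncorrelated errors the observed covariances equal the true-score covariances, so only the own-variance terms attenuate.
True-score variance = [0.69 + 0.92] − 0.16 = 1.61 − 0.16 = 1.45.
Reliability = 1.45 / 1.84 = 0.788.

0.788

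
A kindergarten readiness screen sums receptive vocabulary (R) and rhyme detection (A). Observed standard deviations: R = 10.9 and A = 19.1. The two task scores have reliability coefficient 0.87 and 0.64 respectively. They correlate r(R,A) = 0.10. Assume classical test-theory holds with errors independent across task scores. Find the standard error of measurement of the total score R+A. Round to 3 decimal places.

Var(total) = 483.62 + 41.638 = 525.258.
True-score variance = 336.843 + 41.638 = 378.481, so reliability = 0.7206.
Error variance = 525.258 − 378.481 = 146.777; SEM = √146.777 = 12.115.

12.115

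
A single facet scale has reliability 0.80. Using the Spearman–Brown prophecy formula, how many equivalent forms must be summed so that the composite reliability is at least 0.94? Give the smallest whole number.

k ≥ ρ*(1−ρ₁)/(ρ₁(1−ρ*)) = 0.94·0.20 / (0.80·0.06) = 3.917.
Smallest integer k = 4.

4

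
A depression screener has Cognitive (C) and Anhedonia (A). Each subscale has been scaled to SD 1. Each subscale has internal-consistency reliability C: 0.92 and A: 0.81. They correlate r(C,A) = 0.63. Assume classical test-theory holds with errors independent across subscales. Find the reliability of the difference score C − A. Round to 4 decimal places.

0.6351

Var(C−A) = 1 + 1 − 2·0.63 = 2 − 1.26 = 0.74.
Because errors are independent across components, Cov(Tᵢ,Tⱼ) = Cov(Xᵢ,Xⱼ); the off-diagonal part of the true-score variance is the same as above.
True-score variance = [0.92 + 0.81] − 1.26 = 1.73 − 1.26 = 0.47.
Reliability = 0.47 / 0.74 = 0.6351.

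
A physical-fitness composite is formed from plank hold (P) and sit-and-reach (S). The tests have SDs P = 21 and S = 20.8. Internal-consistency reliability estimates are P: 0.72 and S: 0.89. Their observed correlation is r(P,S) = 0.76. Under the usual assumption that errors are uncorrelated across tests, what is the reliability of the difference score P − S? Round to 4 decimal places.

Var(P−S) = 21² + 20.8² − 2·21·20.8·0.76 = 873.64 − 663.936 = 209.704.
Because errors are independent across components, Cov(Tᵢ,Tⱼ) = Cov(Xᵢ,Xⱼ); the off-diagonal part of the true-score variance is the same as above.
True-score variance = [21²·0.72 + 20.8²·0.89] − 663.936 = 702.57 − 663.936 = 38.6336.
Reliability = 38.6336 / 209.704 = 0.1842.

0.1842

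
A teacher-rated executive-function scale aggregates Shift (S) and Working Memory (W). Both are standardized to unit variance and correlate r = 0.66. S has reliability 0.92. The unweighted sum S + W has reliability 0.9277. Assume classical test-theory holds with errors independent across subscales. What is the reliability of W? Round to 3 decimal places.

Var(S+W) = 2 + 2·0.66 = 3.320.
True-score variance = ρ_S + ρ_W + 2·0.66, so 0.9277 = (0.92 + ρ_W + 1.32) / 3.320.
ρ_W = 0.9277·3.320 − 0.92 − 1.32 = 0.840.

0.840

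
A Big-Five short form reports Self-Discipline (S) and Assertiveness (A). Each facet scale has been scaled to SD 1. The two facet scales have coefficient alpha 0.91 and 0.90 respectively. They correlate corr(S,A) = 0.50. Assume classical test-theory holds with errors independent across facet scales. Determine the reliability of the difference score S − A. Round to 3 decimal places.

0.810

Var(S−A) = 1 + 1 − 2·0.50 = 2 − 1 = 1.
Because errors are independent across components, Cov(Tᵢ,Tⱼ) = Cov(Xᵢ,Xⱼ); the off-diagonal part of the true-score variance is the same as above.
True-score variance = [0.91 + 0.90] − 1 = 1.81 − 1 = 0.81.
Reliability = 0.81 / 1 = 0.810.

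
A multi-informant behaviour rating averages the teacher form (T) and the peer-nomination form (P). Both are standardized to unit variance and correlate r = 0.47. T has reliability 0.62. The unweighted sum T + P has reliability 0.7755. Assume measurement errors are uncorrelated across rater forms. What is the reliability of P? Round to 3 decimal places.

Var(T+P) = 2 + 2·0.47 = 2.940.
True-score variance = ρ_T + ρ_P + 2·0.47, so 0.7755 = (0.62 + ρ_P + 0.94) / 2.940.
ρ_P = 0.7755·2.940 − 0.62 − 0.94 = 0.720.

0.720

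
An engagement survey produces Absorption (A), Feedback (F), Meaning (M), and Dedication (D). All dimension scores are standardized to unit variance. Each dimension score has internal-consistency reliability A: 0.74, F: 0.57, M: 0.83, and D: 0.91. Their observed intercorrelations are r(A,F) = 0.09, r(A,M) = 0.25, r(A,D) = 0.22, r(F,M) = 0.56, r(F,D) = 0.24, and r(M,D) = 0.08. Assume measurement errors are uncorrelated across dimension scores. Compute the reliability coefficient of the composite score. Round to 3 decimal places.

0.862

Var(A+F+M+D) = 4 + 2·[0.09 + 0.25 + 0.22 + 0.56 + 0.24 + 0.08] = 4 + 2.88 = 6.88.
Under uncorrelated errors the observed covariances equal the true-score covariances, so only the own-variance terms attenuate.
True-score variance = [0.74 + 0.57 + 0.83 + 0.91] + 2.88 = 3.05 + 2.88 = 5.93.
Reliability = 5.93 / 6.88 = 0.862.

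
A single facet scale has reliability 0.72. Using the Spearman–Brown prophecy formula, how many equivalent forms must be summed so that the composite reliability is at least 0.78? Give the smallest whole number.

2

k ≥ ρ*(1−ρ₁)/(ρ₁(1−ρ*)) = 0.78·0.28 / (0.72·0.22) = 1.379.
Smallest integer k = 2.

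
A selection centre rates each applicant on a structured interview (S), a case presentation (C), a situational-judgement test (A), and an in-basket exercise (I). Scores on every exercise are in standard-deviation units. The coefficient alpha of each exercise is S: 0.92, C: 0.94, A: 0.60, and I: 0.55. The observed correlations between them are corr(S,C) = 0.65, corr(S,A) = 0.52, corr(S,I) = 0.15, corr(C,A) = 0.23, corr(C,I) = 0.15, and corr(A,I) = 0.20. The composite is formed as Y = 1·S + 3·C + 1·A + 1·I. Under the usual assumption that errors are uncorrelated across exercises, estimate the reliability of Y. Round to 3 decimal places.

Var(Y) = 1 + 3² + 1 + 1 + 2·[3·0.65 + 0.52 + 0.15 + 3·0.23 + 3·0.15 + 0.20] = 12 + 7.92 = 19.92.
Under uncorrelated errors the observed covariances equal the true-score covariances, so only the own-variance terms attenuate.
True-score variance = [0.92 + 3²·0.94 + 0.60 + 0.55] + 7.92 = 10.53 + 7.92 = 18.45.
Reliability = 18.45 / 19.92 = 0.926.

0.926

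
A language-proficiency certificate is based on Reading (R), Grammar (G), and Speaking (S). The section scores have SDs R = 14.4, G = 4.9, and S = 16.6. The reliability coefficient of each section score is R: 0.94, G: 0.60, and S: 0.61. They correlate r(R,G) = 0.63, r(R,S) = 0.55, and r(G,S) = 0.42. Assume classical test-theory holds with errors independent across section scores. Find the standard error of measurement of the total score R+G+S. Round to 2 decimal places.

Var(total) = 506.93 + 420.175 = 927.105.
True-score variance = 377.416 + 420.175 = 797.591, so reliability = 0.8603.
Error variance = 927.105 − 797.591 = 129.514; SEM = √129.514 = 11.38.

11.38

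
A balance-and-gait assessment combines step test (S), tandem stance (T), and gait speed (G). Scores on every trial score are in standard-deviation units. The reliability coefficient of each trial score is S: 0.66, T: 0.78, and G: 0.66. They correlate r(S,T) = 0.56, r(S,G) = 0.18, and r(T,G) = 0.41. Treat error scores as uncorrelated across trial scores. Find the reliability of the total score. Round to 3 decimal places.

0.830

Var(S+T+G) = 3 + 2·[0.56 + 0.18 + 0.41] = 3 + 2.3 = 5.3.
With uncorrelated errors the cross-covariances are all true-score covariance, so they carry over unchanged; only the diagonal terms shrink to ρᵢσᵢ².
True-score variance = [0.66 + 0.78 + 0.66] + 2.3 = 2.1 + 2.3 = 4.4.
Reliability = 4.4 / 5.3 = 0.830.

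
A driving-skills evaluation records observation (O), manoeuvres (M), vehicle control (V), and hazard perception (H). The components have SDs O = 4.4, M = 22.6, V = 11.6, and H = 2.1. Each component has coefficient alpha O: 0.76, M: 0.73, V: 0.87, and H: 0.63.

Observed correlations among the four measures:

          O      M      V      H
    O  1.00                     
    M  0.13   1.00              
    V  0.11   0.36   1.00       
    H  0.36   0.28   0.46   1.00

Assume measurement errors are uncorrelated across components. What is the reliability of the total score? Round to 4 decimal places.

Var(O+M+V+H) = 4.4² + 22.6² + 11.6² + 2.1² + 2·[4.4·22.6·0.13 + 4.4·11.6·0.11 + 4.4·2.1·0.36 + 22.6·11.6·0.36 + 22.6·2.1·0.28 + 11.6·2.1·0.46] = 669.09 + 281.48 = 950.57.
With uncorrelated errors the cross-covariances are all true-score covariance, so they carry over unchanged; only the diagonal terms shrink to ρᵢσᵢ².
True-score variance = [4.4²·0.76 + 22.6²·0.73 + 11.6²·0.87 + 2.1²·0.63] + 281.48 = 507.414 + 281.48 = 788.894.
Reliability = 788.894 / 950.57 = 0.8299.

0.8299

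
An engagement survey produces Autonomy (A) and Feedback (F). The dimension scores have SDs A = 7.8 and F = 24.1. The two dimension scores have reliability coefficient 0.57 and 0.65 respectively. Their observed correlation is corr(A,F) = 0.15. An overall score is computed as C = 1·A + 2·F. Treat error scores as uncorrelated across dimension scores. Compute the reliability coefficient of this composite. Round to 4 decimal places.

Var(C) = 7.8² + 2²·24.1² + 2·[2·7.8·24.1·0.15] = 2384.08 + 112.788 = 2496.87.
With uncorrelated errors the cross-covariances are all true-score covariance, so they carry over unchanged; only the diagonal terms shrink to ρᵢσᵢ².
True-score variance = [7.8²·0.57 + 2²·24.1²·0.65] + 112.788 = 1544.78 + 112.788 = 1657.57.
Reliability = 1657.57 / 2496.87 = 0.6639.

0.6639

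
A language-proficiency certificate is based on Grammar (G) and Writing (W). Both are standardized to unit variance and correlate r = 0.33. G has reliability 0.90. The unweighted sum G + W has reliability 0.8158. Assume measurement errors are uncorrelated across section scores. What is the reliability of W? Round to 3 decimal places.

0.610

Var(G+W) = 2 + 2·0.33 = 2.660.
True-score variance = ρ_G + ρ_W + 2·0.33, so 0.8158 = (0.90 + ρ_W + 0.66) / 2.660.
ρ_W = 0.8158·2.660 − 0.90 − 0.66 = 0.610.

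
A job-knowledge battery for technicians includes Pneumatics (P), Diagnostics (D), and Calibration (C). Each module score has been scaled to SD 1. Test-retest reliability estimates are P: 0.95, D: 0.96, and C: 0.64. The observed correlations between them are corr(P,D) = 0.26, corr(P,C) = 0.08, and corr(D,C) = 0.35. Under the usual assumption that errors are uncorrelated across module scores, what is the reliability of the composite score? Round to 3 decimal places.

Var(P+D+C) = 3 + 2·[0.26 + 0.08 + 0.35] = 3 + 1.38 = 4.38.
With uncorrelated errors the cross-covariances are all true-score covariance, so they carry over unchanged; only the diagonal terms shrink to ρᵢσᵢ².
True-score variance = [0.95 + 0.96 + 0.64] + 1.38 = 2.55 + 1.38 = 3.93.
Reliability = 3.93 / 4.38 = 0.897.

0.897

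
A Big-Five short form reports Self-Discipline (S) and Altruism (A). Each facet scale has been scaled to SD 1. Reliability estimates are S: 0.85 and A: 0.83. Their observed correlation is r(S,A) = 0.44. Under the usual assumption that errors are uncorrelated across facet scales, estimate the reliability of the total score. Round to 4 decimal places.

0.8889

Var(S+A) = 2 + 2·[0.44] = 2 + 0.88 = 2.88.
With uncorrelated errors the cross-covariances are all true-score covariance, so they carry over unchanged; only the diagonal terms shrink to ρᵢσᵢ².
True-score variance = [0.85 + 0.83] + 0.88 = 1.68 + 0.88 = 2.56.
Reliability = 2.56 / 2.88 = 0.8889.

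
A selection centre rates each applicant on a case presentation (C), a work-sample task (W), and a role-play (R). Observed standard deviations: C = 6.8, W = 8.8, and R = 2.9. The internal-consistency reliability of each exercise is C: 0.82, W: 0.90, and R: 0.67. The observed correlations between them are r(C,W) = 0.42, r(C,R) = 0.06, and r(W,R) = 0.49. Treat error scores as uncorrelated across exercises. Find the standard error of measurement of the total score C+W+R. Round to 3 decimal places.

4.341

Var(total) = 132.09 + 77.6416 = 209.732.
True-score variance = 113.248 + 77.6416 = 190.889, so reliability = 0.9102.
Error variance = 209.732 − 190.889 = 18.8425; SEM = √18.8425 = 4.341.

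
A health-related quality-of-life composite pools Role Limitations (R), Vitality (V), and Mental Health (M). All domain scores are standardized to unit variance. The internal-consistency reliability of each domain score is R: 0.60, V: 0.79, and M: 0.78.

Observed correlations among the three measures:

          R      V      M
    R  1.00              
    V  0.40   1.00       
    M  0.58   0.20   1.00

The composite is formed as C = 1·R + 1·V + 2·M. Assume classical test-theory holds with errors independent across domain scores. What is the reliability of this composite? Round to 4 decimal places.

Var(C) = 1 + 1 + 2² + 2·[0.40 + 2·0.58 + 2·0.20] = 6 + 3.92 = 9.92.
Under uncorrelated errors the observed covariances equal the true-score covariances, so only the own-variance terms attenuate.
True-score variance = [0.60 + 0.79 + 2²·0.78] + 3.92 = 4.51 + 3.92 = 8.43.
Reliability = 8.43 / 9.92 = 0.8498.

0.8498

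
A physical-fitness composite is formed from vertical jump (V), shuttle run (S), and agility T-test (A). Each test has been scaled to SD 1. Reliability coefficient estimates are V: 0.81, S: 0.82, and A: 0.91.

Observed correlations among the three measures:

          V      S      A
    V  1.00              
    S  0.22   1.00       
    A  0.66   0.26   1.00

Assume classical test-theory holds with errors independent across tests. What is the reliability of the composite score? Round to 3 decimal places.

0.913

Var(V+S+A) = 3 + 2·[0.22 + 0.66 + 0.26] = 3 + 2.28 = 5.28.
Under uncorrelated errors the observed covariances equal the true-score covariances, so only the own-variance terms attenuate.
True-score variance = [0.81 + 0.82 + 0.91] + 2.28 = 2.54 + 2.28 = 4.82.
Reliability = 4.82 / 5.28 = 0.913.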